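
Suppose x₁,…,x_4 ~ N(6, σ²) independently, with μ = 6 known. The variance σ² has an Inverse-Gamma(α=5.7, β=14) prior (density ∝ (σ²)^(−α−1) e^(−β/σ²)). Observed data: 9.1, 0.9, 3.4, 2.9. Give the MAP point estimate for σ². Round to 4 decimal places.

σ̂²_MAP = 4.5971

Sum of squared deviations about the known mean: SS = (9.1−6)² + (0.9−6)² + (3.4−6)² + (2.9−6)² = 51.99.
The Normal likelihood contributes (σ²)^(−n/2) exp(−SS/(2σ²)), so the posterior is Inverse-Gamma(α + n/2, β + SS/2) = Inverse-Gamma(7.7, 39.995).
The mode of Inverse-Gamma(a, b) is b/(a+1) = 39.995/8.7 ≈ 4.5971.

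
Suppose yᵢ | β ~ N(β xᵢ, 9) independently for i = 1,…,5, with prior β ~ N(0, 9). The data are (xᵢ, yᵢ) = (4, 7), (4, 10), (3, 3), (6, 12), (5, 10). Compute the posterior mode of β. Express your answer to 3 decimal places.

β̂_MAP = 1.932

log p(β | y) = −Σ(yᵢ − βxᵢ)²/(2·9) − β²/(2·9) + const.
Setting the derivative to zero: Σxᵢ(yᵢ − βxᵢ)/9 − β/9 = 0, so β = Σxᵢyᵢ / (Σxᵢ² + σ²/τ²).
Σxᵢyᵢ = 4·7 + 4·10 + 3·3 + 6·12 + 5·10 = 199; Σxᵢ² = 102; σ²/τ² = 1.
β̂_MAP = 199 / (102 + 1) = 199/103 ≈ 1.932.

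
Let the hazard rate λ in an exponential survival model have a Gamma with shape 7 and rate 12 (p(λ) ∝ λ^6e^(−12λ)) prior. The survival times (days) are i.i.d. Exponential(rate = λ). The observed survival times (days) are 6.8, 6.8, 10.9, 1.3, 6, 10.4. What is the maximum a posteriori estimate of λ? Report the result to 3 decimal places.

λ̂_MAP = 0.221

The Exponential(rate=λ) likelihood is ∝ λ^n e^(−λΣtᵢ). Here n = 6 and Σtᵢ = 6.8 + 6.8 + 10.9 + 1.3 + 6 + 10.4 = 42.2.
Posterior ∝ λ^6e^(−12λ) · λ^6e^(−42.2λ) = λ^12e^(−54.2λ), i.e. Gamma(13, 54.2).
Mode = (a−1)/b = 12/54.2 ≈ 0.221.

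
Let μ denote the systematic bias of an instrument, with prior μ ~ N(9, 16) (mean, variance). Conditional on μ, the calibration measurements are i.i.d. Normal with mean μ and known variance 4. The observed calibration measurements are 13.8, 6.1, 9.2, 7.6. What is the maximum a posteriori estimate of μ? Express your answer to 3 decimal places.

n = 4; x̄ = (13.8 + 6.1 + 9.2 + 7.6)/4 = 36.7/4 = 9.175.
For a Normal prior and Normal likelihood with known variance, the posterior is Normal; its mode equals its mean, the precision-weighted average.
Prior precision 1/σ₀² = 1/16 = 0.0625; data precision n/σ² = 4/4 = 1.
μ̂ = (0.0625·9 + 1·9.175) / (0.0625 + 1) = 9.7375/1.0625 = 779/85 ≈ 9.165.

μ̂_MAP = 9.165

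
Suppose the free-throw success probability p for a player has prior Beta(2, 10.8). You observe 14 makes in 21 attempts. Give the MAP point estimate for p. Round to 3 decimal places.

p̂_MAP = 0.472

Prior: Beta(2, 10.8).
Data: 14 successes in 21 trials. The binomial likelihood contributes p^14(1−p)^7, so the posterior is Beta(2+14, 10.8+7) = Beta(16, 17.8).
For Beta(a, b) with a, b > 1 the mode is (a−1)/(a+b−2) = 15/31.8 ≈ 0.472.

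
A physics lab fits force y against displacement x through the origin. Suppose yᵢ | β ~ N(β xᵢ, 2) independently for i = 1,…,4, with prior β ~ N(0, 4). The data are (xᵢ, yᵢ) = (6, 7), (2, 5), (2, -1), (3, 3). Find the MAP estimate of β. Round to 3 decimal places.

log p(β | y) = −Σ(yᵢ − βxᵢ)²/(2·2) − β²/(2·4) + const.
Setting the derivative to zero: Σxᵢ(yᵢ − βxᵢ)/2 − β/4 = 0, so β = Σxᵢyᵢ / (Σxᵢ² + σ²/τ²).
Σxᵢyᵢ = 6·7 + 2·5 + 2·(-1) + 3·3 = 59; Σxᵢ² = 53; σ²/τ² = 0.5.
β̂_MAP = 59 / (53 + 0.5) = 59/53.5 ≈ 1.103.

β̂_MAP = 1.103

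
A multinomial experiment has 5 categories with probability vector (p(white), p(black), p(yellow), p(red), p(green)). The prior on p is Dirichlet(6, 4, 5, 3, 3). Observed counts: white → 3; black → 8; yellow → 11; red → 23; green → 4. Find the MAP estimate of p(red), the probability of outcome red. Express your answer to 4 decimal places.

The posterior is Dirichlet(αᵢ + nᵢ) = Dirichlet(9, 12, 16, 26, 7).
For a Dirichlet(a₁,…,a_K) with all aᵢ > 1, the mode has j-th component (aⱼ − 1)/(Σaᵢ − K).
Here Σaᵢ = 70 and K = 5, so p(red) = (26 − 1)/(70 − 5) = 25/65 ≈ 0.3846.

MAP estimate of p(red) = 0.3846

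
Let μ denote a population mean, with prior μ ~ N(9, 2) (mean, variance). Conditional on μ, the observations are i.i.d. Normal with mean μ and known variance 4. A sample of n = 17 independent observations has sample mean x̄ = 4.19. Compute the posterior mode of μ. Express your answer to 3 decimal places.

n = 17, x̄ = 4.19.
For a Normal prior and Normal likelihood with known variance, the posterior is Normal; its mode equals its mean, the precision-weighted average.
Prior precision 1/σ₀² = 1/2 = 0.5; data precision n/σ² = 17/4 = 4.25.
μ̂ = (0.5·9 + 4.25·4.19) / (0.5 + 4.25) = 22.3075/4.75 = 8923/1900 ≈ 4.696.

μ̂_MAP = 4.696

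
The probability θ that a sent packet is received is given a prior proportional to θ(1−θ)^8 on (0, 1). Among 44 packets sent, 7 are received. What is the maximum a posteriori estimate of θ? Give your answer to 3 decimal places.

θ̂_MAP = 0.151

The prior density ∝ θ(1−θ)^8 is the kernel of Beta(2, 9).
Data: 7 successes in 44 trials. The binomial likelihood contributes θ^7(1−θ)^37, so the posterior is Beta(2+7, 9+37) = Beta(9, 46).
For Beta(a, b) with a, b > 1 the mode is (a−1)/(a+b−2) = 8/53 ≈ 0.151.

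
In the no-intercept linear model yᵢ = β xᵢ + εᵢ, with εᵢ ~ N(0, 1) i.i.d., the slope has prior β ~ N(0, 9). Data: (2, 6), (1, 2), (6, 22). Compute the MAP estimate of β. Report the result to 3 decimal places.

log p(β | y) = −Σ(yᵢ − βxᵢ)²/(2·1) − β²/(2·9) + const.
Setting the derivative to zero: Σxᵢ(yᵢ − βxᵢ)/1 − β/9 = 0, so β = Σxᵢyᵢ / (Σxᵢ² + σ²/τ²).
Σxᵢyᵢ = 2·6 + 1·2 + 6·22 = 146; Σxᵢ² = 41; σ²/τ² = 1/9.
β̂_MAP = 146 / (41 + 1/9) = 146/(370/9) = 657/185 ≈ 3.551.

β̂_MAP = 3.551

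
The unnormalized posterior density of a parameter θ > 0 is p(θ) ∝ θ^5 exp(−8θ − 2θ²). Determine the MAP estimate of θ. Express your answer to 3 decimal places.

ℓ'(θ) = 5/θ − 8 − 4θ. Setting this to zero and multiplying by θ: 4θ² + 8θ − 5 = 0.
θ = (−8 + √(8² + 4·4·5)) / (2·4) = (−8 + √144) / 8 = (−8 + 12)/8 = 1/2.
ℓ''(θ) = −5/θ² − 4 < 0, confirming a maximum.

θ̂_MAP = 0.500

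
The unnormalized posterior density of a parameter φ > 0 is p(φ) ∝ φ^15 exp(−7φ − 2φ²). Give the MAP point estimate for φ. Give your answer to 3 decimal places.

ℓ'(φ) = 15/φ − 7 − 4φ. Setting this to zero and multiplying by φ: 4φ² + 7φ − 15 = 0.
φ = (−7 + √(7² + 4·4·15)) / (2·4) = (−7 + √289) / 8 = (−7 + 17)/8 = 5/4.
ℓ''(φ) = −15/φ² − 4 < 0, confirming a maximum.

φ̂_MAP = 1.250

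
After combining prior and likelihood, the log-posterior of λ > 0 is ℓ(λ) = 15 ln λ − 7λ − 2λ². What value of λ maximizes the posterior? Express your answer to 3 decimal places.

λ̂_MAP = 1.250

ℓ'(λ) = 15/λ − 7 − 4λ. Setting this to zero and multiplying by λ: 4λ² + 7λ − 15 = 0.
λ = (−7 + √(7² + 4·4·15)) / (2·4) = (−7 + √289) / 8 = (−7 + 17)/8 = 5/4.
ℓ''(λ) = −15/λ² − 4 < 0, confirming a maximum.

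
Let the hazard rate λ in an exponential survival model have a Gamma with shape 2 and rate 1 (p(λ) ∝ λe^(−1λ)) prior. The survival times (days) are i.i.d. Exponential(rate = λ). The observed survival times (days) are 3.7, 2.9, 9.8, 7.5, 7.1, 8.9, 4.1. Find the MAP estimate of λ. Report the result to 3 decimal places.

The Exponential(rate=λ) likelihood is ∝ λ^n e^(−λΣtᵢ). Here n = 7 and Σtᵢ = 3.7 + 2.9 + 9.8 + 7.5 + 7.1 + 8.9 + 4.1 = 44.
Posterior ∝ λe^(−1λ) · λ^7e^(−44λ) = λ^8e^(−45λ), i.e. Gamma(9, 45).
Mode = (a−1)/b = 8/45 ≈ 0.178.

λ̂_MAP = 0.178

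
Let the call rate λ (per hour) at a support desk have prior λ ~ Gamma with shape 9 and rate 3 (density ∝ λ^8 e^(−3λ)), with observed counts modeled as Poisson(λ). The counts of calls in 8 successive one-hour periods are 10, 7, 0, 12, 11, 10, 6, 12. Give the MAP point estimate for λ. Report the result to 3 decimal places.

λ̂_MAP = 6.909

Σxᵢ = 10+7+0+12+11+10+6+12 = 68, with n = 8.
Posterior ∝ λ^8e^(−3λ) · λ^68e^(−8λ) = λ^76e^(−11λ), i.e. Gamma(shape=77, rate=11).
The mode of a Gamma(a, b) with a ≥ 1 (shape–rate) is (a−1)/b = 76/11 ≈ 6.909.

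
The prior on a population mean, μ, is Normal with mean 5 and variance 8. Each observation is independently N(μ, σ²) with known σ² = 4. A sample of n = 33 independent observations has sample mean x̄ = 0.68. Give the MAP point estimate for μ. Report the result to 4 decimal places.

μ̂_MAP = 0.7445

n = 33, x̄ = 0.68.
For a Normal prior and Normal likelihood with known variance, the posterior is Normal; its mode equals its mean, the precision-weighted average.
Prior precision 1/σ₀² = 1/8 = 0.125; data precision n/σ² = 33/4 = 8.25.
μ̂ = (0.125·5 + 8.25·0.68) / (0.125 + 8.25) = 6.235/8.375 = 1247/1675 ≈ 0.7445.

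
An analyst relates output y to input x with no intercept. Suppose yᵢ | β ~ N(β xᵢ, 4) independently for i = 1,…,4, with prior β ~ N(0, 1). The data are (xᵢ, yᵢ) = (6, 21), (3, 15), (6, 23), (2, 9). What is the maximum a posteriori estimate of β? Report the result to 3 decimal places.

β̂_MAP = 3.674

log p(β | y) = −Σ(yᵢ − βxᵢ)²/(2·4) − β²/(2·1) + const.
Setting the derivative to zero: Σxᵢ(yᵢ − βxᵢ)/4 − β/1 = 0, so β = Σxᵢyᵢ / (Σxᵢ² + σ²/τ²).
Σxᵢyᵢ = 6·21 + 3·15 + 6·23 + 2·9 = 327; Σxᵢ² = 85; σ²/τ² = 4.
β̂_MAP = 327 / (85 + 4) = 327/89 ≈ 3.674.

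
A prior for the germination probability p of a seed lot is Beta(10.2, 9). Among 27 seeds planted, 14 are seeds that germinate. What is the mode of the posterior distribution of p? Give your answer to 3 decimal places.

p̂_MAP = 0.525

Prior: Beta(10.2, 9).
Data: 14 successes in 27 trials. The binomial likelihood contributes p^14(1−p)^13, so the posterior is Beta(10.2+14, 9+13) = Beta(24.2, 22).
For Beta(a, b) with a, b > 1 the mode is (a−1)/(a+b−2) = 23.2/44.2 ≈ 0.525.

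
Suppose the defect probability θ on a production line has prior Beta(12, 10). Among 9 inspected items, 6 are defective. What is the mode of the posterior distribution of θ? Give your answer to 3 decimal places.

Prior: Beta(12, 10).
Data: 6 successes in 9 trials. The binomial likelihood contributes θ^6(1−θ)^3, so the posterior is Beta(12+6, 10+3) = Beta(18, 13).
For Beta(a, b) with a, b > 1 the mode is (a−1)/(a+b−2) = 17/29 ≈ 0.586.

θ̂_MAP = 0.586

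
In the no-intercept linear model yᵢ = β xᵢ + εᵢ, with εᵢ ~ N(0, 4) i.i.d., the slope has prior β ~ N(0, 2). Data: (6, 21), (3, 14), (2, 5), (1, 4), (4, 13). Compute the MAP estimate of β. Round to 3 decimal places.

log p(β | y) = −Σ(yᵢ − βxᵢ)²/(2·4) − β²/(2·2) + const.
Setting the derivative to zero: Σxᵢ(yᵢ − βxᵢ)/4 − β/2 = 0, so β = Σxᵢyᵢ / (Σxᵢ² + σ²/τ²).
Σxᵢyᵢ = 6·21 + 3·14 + 2·5 + 1·4 + 4·13 = 234; Σxᵢ² = 66; σ²/τ² = 2.
β̂_MAP = 234 / (66 + 2) = 234/68 ≈ 3.441.

β̂_MAP = 3.441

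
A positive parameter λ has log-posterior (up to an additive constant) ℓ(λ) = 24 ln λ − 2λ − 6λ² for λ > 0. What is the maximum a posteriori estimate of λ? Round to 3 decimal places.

λ̂_MAP = 1.333

ℓ'(λ) = 24/λ − 2 − 12λ. Setting this to zero and multiplying by λ: 12λ² + 2λ − 24 = 0.
λ = (−2 + √(2² + 4·12·24)) / (2·12) = (−2 + √1156) / 24 = (−2 + 34)/24 = 4/3.
ℓ''(λ) = −24/λ² − 12 < 0, confirming a maximum.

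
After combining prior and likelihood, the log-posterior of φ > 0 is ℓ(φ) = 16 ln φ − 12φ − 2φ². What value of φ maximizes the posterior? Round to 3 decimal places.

ℓ'(φ) = 16/φ − 12 − 4φ. Setting this to zero and multiplying by φ: 4φ² + 12φ − 16 = 0.
φ = (−12 + √(12² + 4·4·16)) / (2·4) = (−12 + √400) / 8 = (−12 + 20)/8 = 1.
ℓ''(φ) = −16/φ² − 4 < 0, confirming a maximum.

φ̂_MAP = 1.000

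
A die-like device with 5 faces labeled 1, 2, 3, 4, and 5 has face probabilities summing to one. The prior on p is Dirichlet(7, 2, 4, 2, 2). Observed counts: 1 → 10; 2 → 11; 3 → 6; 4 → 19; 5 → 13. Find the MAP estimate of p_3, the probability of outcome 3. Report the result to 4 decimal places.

MAP estimate: 0.1268

The posterior is Dirichlet(αᵢ + nᵢ) = Dirichlet(17, 13, 10, 21, 15).
For a Dirichlet(a₁,…,a_K) with all aᵢ > 1, the mode has j-th component (aⱼ − 1)/(Σaᵢ − K).
Here Σaᵢ = 76 and K = 5, so p_3 = (10 − 1)/(76 − 5) = 9/71 ≈ 0.1268.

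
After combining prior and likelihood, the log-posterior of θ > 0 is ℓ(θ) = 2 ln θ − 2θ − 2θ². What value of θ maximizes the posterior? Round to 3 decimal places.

θ̂_MAP = 0.500

ℓ'(θ) = 2/θ − 2 − 4θ. Setting this to zero and multiplying by θ: 4θ² + 2θ − 2 = 0.
θ = (−2 + √(2² + 4·4·2)) / (2·4) = (−2 + √36) / 8 = (−2 + 6)/8 = 1/2.
ℓ''(θ) = −2/θ² − 4 < 0, confirming a maximum.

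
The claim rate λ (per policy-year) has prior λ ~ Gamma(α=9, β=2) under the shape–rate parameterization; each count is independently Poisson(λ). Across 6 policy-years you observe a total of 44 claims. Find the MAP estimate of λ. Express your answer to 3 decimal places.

λ̂_MAP = 6.500

Σxᵢ = 44, n = 6.
Posterior ∝ λ^8e^(−2λ) · λ^44e^(−6λ) = λ^52e^(−8λ), i.e. Gamma(shape=53, rate=8).
The mode of a Gamma(a, b) with a ≥ 1 (shape–rate) is (a−1)/b = 52/8 ≈ 6.500.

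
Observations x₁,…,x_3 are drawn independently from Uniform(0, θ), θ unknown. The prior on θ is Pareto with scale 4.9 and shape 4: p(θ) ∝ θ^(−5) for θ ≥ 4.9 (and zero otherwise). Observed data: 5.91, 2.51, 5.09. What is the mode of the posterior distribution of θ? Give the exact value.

The Uniform(0, θ) likelihood is θ^(−n) for θ ≥ max(xᵢ), zero otherwise. Here max(xᵢ) = 5.91.
Posterior ∝ θ^(−5) · θ^(−3) = θ^(−8) on θ ≥ max(4.9, 5.91) = 5.91.
This density is strictly decreasing in θ, so the posterior mode lies at the lower boundary of the support.

θ̂_MAP = 5.91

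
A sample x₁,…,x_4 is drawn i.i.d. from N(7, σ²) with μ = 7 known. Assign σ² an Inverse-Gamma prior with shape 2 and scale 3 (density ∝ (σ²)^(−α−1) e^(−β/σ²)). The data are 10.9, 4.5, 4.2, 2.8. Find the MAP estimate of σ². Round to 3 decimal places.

σ̂²_MAP = 5.294

Sum of squared deviations about the known mean: SS = (10.9−7)² + (4.5−7)² + (4.2−7)² + (2.8−7)² = 46.94.
The Normal likelihood contributes (σ²)^(−n/2) exp(−SS/(2σ²)), so the posterior is Inverse-Gamma(α + n/2, β + SS/2) = Inverse-Gamma(4, 26.47).
The mode of Inverse-Gamma(a, b) is b/(a+1) = 26.47/5 ≈ 5.294.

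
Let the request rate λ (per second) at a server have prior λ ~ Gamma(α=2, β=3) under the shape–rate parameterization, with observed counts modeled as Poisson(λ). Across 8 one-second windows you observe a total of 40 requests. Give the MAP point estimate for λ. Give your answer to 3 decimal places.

λ̂_MAP = 3.727

Σxᵢ = 40, n = 8.
Posterior ∝ λe^(−3λ) · λ^40e^(−8λ) = λ^41e^(−11λ), i.e. Gamma(shape=42, rate=11).
The mode of a Gamma(a, b) with a ≥ 1 (shape–rate) is (a−1)/b = 41/11 ≈ 3.727.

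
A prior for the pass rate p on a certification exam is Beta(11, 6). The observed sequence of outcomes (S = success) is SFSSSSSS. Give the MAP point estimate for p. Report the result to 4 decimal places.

p̂_MAP = 0.7391

Prior: Beta(11, 6).
Data: 7 successes in 8 trials (from the sequence). The binomial likelihood contributes p^7(1−p)^1, so the posterior is Beta(11+7, 6+1) = Beta(18, 7).
For Beta(a, b) with a, b > 1 the mode is (a−1)/(a+b−2) = 17/23 ≈ 0.7391.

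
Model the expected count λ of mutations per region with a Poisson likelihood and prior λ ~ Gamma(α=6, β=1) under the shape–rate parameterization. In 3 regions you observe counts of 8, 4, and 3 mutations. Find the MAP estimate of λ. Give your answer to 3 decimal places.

Σxᵢ = 8+4+3 = 15, with n = 3.
Posterior ∝ λ^5e^(−1λ) · λ^15e^(−3λ) = λ^20e^(−4λ), i.e. Gamma(shape=21, rate=4).
The mode of a Gamma(a, b) with a ≥ 1 (shape–rate) is (a−1)/b = 20/4 ≈ 5.000.

λ̂_MAP = 5.000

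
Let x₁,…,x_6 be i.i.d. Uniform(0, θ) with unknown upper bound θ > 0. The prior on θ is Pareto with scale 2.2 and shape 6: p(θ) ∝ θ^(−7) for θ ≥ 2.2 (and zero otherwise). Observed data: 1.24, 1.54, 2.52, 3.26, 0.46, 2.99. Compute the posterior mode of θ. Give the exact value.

θ̂_MAP = 3.26

The Uniform(0, θ) likelihood is θ^(−n) for θ ≥ max(xᵢ), zero otherwise. Here max(xᵢ) = 3.26.
Posterior ∝ θ^(−7) · θ^(−6) = θ^(−13) on θ ≥ max(2.2, 3.26) = 3.26.
This density is strictly decreasing in θ, so the posterior mode lies at the lower boundary of the support.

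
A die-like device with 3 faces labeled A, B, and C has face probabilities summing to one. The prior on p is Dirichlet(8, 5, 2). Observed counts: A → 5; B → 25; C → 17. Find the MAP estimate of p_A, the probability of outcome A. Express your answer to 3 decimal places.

MAP estimate of p_A = 0.203

The posterior is Dirichlet(αᵢ + nᵢ) = Dirichlet(13, 30, 19).
For a Dirichlet(a₁,…,a_K) with all aᵢ > 1, the mode has j-th component (aⱼ − 1)/(Σaᵢ − K).
Here Σaᵢ = 62 and K = 3, so p_A = (13 − 1)/(62 − 3) = 12/59 ≈ 0.203.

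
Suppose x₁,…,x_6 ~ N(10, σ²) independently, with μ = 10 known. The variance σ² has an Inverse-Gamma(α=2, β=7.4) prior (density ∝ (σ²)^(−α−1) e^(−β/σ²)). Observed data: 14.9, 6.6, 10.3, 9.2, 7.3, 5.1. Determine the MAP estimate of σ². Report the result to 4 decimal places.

Sum of squared deviations about the known mean: SS = (14.9−10)² + (6.6−10)² + (10.3−10)² + (9.2−10)² + (7.3−10)² + (5.1−10)² = 67.6.
The Normal likelihood contributes (σ²)^(−n/2) exp(−SS/(2σ²)), so the posterior is Inverse-Gamma(α + n/2, β + SS/2) = Inverse-Gamma(5, 41.2).
The mode of Inverse-Gamma(a, b) is b/(a+1) = 41.2/6 ≈ 6.8667.

σ̂²_MAP = 6.8667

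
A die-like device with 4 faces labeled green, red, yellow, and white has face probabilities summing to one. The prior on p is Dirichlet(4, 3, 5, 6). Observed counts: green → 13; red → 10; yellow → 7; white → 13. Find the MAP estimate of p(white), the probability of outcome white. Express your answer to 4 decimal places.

MAP estimate of p(white) = 0.3158

The posterior is Dirichlet(αᵢ + nᵢ) = Dirichlet(17, 13, 12, 19).
For a Dirichlet(a₁,…,a_K) with all aᵢ > 1, the mode has j-th component (aⱼ − 1)/(Σaᵢ − K).
Here Σaᵢ = 61 and K = 4, so p(white) = (19 − 1)/(61 − 4) = 18/57 ≈ 0.3158.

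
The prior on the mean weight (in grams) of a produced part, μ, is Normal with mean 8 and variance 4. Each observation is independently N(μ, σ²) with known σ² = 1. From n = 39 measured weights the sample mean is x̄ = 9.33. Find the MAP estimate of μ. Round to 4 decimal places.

μ̂_MAP = 9.3215

n = 39, x̄ = 9.33.
For a Normal prior and Normal likelihood with known variance, the posterior is Normal; its mode equals its mean, the precision-weighted average.
Prior precision 1/σ₀² = 1/4 = 0.25; data precision n/σ² = 39/1 = 39.
μ̂ = (0.25·8 + 39·9.33) / (0.25 + 39) = 365.87/39.25 = 36587/3925 ≈ 9.3215.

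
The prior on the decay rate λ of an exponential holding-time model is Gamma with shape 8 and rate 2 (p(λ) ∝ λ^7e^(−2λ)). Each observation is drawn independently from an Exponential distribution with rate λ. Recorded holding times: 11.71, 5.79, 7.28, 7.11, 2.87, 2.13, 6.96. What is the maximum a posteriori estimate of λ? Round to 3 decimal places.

The Exponential(rate=λ) likelihood is ∝ λ^n e^(−λΣtᵢ). Here n = 7 and Σtᵢ = 11.71 + 5.79 + 7.28 + 7.11 + 2.87 + 2.13 + 6.96 = 43.85.
Posterior ∝ λ^7e^(−2λ) · λ^7e^(−43.85λ) = λ^14e^(−45.85λ), i.e. Gamma(15, 45.85).
Mode = (a−1)/b = 14/45.85 ≈ 0.305.

λ̂_MAP = 0.305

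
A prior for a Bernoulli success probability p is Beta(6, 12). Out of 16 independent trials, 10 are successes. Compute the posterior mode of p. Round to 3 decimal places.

p̂_MAP = 0.469

Prior: Beta(6, 12).
Data: 10 successes in 16 trials. The binomial likelihood contributes p^10(1−p)^6, so the posterior is Beta(6+10, 12+6) = Beta(16, 18).
For Beta(a, b) with a, b > 1 the mode is (a−1)/(a+b−2) = 15/32 ≈ 0.469.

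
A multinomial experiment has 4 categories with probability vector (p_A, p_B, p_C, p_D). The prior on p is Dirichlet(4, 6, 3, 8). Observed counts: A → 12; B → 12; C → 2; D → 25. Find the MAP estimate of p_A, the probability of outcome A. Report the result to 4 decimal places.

The posterior is Dirichlet(αᵢ + nᵢ) = Dirichlet(16, 18, 5, 33).
For a Dirichlet(a₁,…,a_K) with all aᵢ > 1, the mode has j-th component (aⱼ − 1)/(Σaᵢ − K).
Here Σaᵢ = 72 and K = 4, so p_A = (16 − 1)/(72 − 4) = 15/68 ≈ 0.2206.

MAP estimate of p_A = 0.2206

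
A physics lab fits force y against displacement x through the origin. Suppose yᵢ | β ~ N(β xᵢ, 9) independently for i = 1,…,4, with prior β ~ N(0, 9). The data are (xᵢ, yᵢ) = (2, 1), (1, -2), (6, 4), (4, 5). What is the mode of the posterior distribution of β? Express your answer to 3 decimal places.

log p(β | y) = −Σ(yᵢ − βxᵢ)²/(2·9) − β²/(2·9) + const.
Setting the derivative to zero: Σxᵢ(yᵢ − βxᵢ)/9 − β/9 = 0, so β = Σxᵢyᵢ / (Σxᵢ² + σ²/τ²).
Σxᵢyᵢ = 2·1 + 1·(-2) + 6·4 + 4·5 = 44; Σxᵢ² = 57; σ²/τ² = 1.
β̂_MAP = 44 / (57 + 1) = 44/58 ≈ 0.759.

β̂_MAP = 0.759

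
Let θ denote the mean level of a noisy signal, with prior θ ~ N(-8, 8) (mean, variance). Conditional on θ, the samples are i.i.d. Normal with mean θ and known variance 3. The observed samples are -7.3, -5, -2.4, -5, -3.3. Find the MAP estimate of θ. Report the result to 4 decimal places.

n = 5; x̄ = ((-7.3) + (-5) + (-2.4) + (-5) + (-3.3))/5 = -23/5 = -4.6.
For a Normal prior and Normal likelihood with known variance, the posterior is Normal; its mode equals its mean, the precision-weighted average.
Prior precision 1/σ₀² = 1/8 = 0.125; data precision n/σ² = 5/3.
θ̂ = (0.125·(-8) + (5/3)·(-4.6)) / (0.125 + 5/3) = (-26/3)/(43/24) = -208/43 ≈ -4.8372.

θ̂_MAP = -4.8372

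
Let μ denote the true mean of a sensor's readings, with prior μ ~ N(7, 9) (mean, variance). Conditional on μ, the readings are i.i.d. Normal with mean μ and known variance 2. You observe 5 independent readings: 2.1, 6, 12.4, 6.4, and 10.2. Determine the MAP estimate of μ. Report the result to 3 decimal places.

μ̂_MAP = 7.402

n = 5; x̄ = (2.1 + 6 + 12.4 + 6.4 + 10.2)/5 = 37.1/5 = 7.42.
For a Normal prior and Normal likelihood with known variance, the posterior is Normal; its mode equals its mean, the precision-weighted average.
Prior precision 1/σ₀² = 1/9; data precision n/σ² = 5/2 = 2.5.
μ̂ = ((1/9)·7 + 2.5·7.42) / (1/9 + 2.5) = (3479/180)/(47/18) = 3479/470 ≈ 7.402.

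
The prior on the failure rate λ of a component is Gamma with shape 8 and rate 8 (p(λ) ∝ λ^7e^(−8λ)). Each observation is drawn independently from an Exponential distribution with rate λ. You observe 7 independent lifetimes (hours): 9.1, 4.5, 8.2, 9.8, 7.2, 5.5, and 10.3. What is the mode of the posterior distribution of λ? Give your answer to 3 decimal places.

The Exponential(rate=λ) likelihood is ∝ λ^n e^(−λΣtᵢ). Here n = 7 and Σtᵢ = 9.1 + 4.5 + 8.2 + 9.8 + 7.2 + 5.5 + 10.3 = 54.6.
Posterior ∝ λ^7e^(−8λ) · λ^7e^(−54.6λ) = λ^14e^(−62.6λ), i.e. Gamma(15, 62.6).
Mode = (a−1)/b = 14/62.6 ≈ 0.224.

λ̂_MAP = 0.224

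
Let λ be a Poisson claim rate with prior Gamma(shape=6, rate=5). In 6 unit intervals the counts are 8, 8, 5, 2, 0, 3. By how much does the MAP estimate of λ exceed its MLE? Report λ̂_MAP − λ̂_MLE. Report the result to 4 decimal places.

Σxᵢ = 26. Posterior is Gamma(32, 11); MAP = (32−1)/11 = 31/11 ≈ 2.81818.
MLE = x̄ = 26/6 ≈ 4.33333.
Difference = 31/11 − 26/6 = -50/33 ≈ -1.5152.

MAP − MLE = -1.5152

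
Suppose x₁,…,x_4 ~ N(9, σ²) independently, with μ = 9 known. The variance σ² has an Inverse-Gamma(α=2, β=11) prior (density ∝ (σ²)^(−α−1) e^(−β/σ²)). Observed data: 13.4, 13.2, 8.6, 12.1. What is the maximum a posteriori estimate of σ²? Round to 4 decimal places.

Sum of squared deviations about the known mean: SS = (13.4−9)² + (13.2−9)² + (8.6−9)² + (12.1−9)² = 46.77.
The Normal likelihood contributes (σ²)^(−n/2) exp(−SS/(2σ²)), so the posterior is Inverse-Gamma(α + n/2, β + SS/2) = Inverse-Gamma(4, 34.385).
The mode of Inverse-Gamma(a, b) is b/(a+1) = 34.385/5 ≈ 6.8770.

σ̂²_MAP = 6.8770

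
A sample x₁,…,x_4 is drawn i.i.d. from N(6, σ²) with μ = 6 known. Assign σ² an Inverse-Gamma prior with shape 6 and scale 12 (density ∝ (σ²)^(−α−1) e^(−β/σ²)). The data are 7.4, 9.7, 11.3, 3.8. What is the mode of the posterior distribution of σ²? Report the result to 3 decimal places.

Sum of squared deviations about the known mean: SS = (7.4−6)² + (9.7−6)² + (11.3−6)² + (3.8−6)² = 48.58.
The Normal likelihood contributes (σ²)^(−n/2) exp(−SS/(2σ²)), so the posterior is Inverse-Gamma(α + n/2, β + SS/2) = Inverse-Gamma(8, 36.29).
The mode of Inverse-Gamma(a, b) is b/(a+1) = 36.29/9 ≈ 4.032.

σ̂²_MAP = 4.032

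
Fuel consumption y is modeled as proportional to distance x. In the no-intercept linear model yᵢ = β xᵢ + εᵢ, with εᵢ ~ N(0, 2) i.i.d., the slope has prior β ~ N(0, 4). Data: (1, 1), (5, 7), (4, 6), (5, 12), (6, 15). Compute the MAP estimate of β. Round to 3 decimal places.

log p(β | y) = −Σ(yᵢ − βxᵢ)²/(2·2) − β²/(2·4) + const.
Setting the derivative to zero: Σxᵢ(yᵢ − βxᵢ)/2 − β/4 = 0, so β = Σxᵢyᵢ / (Σxᵢ² + σ²/τ²).
Σxᵢyᵢ = 1·1 + 5·7 + 4·6 + 5·12 + 6·15 = 210; Σxᵢ² = 103; σ²/τ² = 0.5.
β̂_MAP = 210 / (103 + 0.5) = 210/103.5 ≈ 2.029.

β̂_MAP = 2.029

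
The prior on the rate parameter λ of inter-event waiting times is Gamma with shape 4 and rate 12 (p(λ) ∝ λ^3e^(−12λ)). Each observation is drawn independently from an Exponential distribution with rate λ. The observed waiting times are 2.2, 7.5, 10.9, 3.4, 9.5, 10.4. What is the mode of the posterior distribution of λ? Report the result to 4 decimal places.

λ̂_MAP = 0.1610

The Exponential(rate=λ) likelihood is ∝ λ^n e^(−λΣtᵢ). Here n = 6 and Σtᵢ = 2.2 + 7.5 + 10.9 + 3.4 + 9.5 + 10.4 = 43.9.
Posterior ∝ λ^3e^(−12λ) · λ^6e^(−43.9λ) = λ^9e^(−55.9λ), i.e. Gamma(10, 55.9).
Mode = (a−1)/b = 9/55.9 ≈ 0.1610.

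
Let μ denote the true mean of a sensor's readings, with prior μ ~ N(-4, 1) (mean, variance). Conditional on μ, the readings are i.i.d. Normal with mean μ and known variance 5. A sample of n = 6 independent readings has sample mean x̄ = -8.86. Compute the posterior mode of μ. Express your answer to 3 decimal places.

μ̂_MAP = -6.651

n = 6, x̄ = -8.86.
For a Normal prior and Normal likelihood with known variance, the posterior is Normal; its mode equals its mean, the precision-weighted average.
Prior precision 1/σ₀² = 1/1 = 1; data precision n/σ² = 6/5 = 1.2.
μ̂ = (1·(-4) + 1.2·(-8.86)) / (1 + 1.2) = (-14.632)/2.2 = -1829/275 ≈ -6.651.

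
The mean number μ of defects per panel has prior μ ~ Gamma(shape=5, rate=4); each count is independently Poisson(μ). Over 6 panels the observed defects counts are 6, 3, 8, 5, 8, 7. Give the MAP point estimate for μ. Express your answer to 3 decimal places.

Σxᵢ = 6+3+8+5+8+7 = 37, with n = 6.
Posterior ∝ μ^4e^(−4μ) · μ^37e^(−6μ) = μ^41e^(−10μ), i.e. Gamma(shape=42, rate=10).
The mode of a Gamma(a, b) with a ≥ 1 (shape–rate) is (a−1)/b = 41/10 ≈ 4.100.

μ̂_MAP = 4.100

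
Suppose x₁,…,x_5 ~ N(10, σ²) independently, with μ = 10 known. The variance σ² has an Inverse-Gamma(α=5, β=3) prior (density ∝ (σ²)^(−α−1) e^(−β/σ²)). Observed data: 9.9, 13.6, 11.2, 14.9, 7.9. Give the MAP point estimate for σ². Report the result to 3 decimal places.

σ̂²_MAP = 2.872

Sum of squared deviations about the known mean: SS = (9.9−10)² + (13.6−10)² + (11.2−10)² + (14.9−10)² + (7.9−10)² = 42.83.
The Normal likelihood contributes (σ²)^(−n/2) exp(−SS/(2σ²)), so the posterior is Inverse-Gamma(α + n/2, β + SS/2) = Inverse-Gamma(7.5, 24.415).
The mode of Inverse-Gamma(a, b) is b/(a+1) = 24.415/8.5 ≈ 2.872.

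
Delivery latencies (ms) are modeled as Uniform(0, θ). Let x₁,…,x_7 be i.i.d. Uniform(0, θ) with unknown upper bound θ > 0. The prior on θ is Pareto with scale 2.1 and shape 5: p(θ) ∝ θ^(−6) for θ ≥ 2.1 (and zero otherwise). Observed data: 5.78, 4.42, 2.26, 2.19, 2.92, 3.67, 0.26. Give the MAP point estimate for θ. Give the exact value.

θ̂_MAP = 5.78

The Uniform(0, θ) likelihood is θ^(−n) for θ ≥ max(xᵢ), zero otherwise. Here max(xᵢ) = 5.78.
Posterior ∝ θ^(−6) · θ^(−7) = θ^(−13) on θ ≥ max(2.1, 5.78) = 5.78.
This density is strictly decreasing in θ, so the posterior mode lies at the lower boundary of the support.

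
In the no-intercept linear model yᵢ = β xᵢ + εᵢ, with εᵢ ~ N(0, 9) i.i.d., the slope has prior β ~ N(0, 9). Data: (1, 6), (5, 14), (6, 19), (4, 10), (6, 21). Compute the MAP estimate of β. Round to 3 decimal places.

β̂_MAP = 3.096

log p(β | y) = −Σ(yᵢ − βxᵢ)²/(2·9) − β²/(2·9) + const.
Setting the derivative to zero: Σxᵢ(yᵢ − βxᵢ)/9 − β/9 = 0, so β = Σxᵢyᵢ / (Σxᵢ² + σ²/τ²).
Σxᵢyᵢ = 1·6 + 5·14 + 6·19 + 4·10 + 6·21 = 356; Σxᵢ² = 114; σ²/τ² = 1.
β̂_MAP = 356 / (114 + 1) = 356/115 ≈ 3.096.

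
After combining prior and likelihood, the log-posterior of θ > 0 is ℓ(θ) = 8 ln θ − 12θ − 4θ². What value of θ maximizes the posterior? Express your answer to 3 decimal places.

θ̂_MAP = 0.500

ℓ'(θ) = 8/θ − 12 − 8θ. Setting this to zero and multiplying by θ: 8θ² + 12θ − 8 = 0.
θ = (−12 + √(12² + 4·8·8)) / (2·8) = (−12 + √400) / 16 = (−12 + 20)/16 = 1/2.
ℓ''(θ) = −8/θ² − 8 < 0, confirming a maximum.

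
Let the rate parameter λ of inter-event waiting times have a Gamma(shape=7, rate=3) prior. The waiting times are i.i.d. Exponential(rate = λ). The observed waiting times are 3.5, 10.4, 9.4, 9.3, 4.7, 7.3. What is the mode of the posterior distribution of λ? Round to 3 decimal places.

The Exponential(rate=λ) likelihood is ∝ λ^n e^(−λΣtᵢ). Here n = 6 and Σtᵢ = 3.5 + 10.4 + 9.4 + 9.3 + 4.7 + 7.3 = 44.6.
Posterior ∝ λ^6e^(−3λ) · λ^6e^(−44.6λ) = λ^12e^(−47.6λ), i.e. Gamma(13, 47.6).
Mode = (a−1)/b = 12/47.6 ≈ 0.252.

λ̂_MAP = 0.252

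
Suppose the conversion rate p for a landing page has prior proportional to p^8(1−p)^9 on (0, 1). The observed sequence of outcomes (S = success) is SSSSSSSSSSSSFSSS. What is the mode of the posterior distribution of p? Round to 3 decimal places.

The prior density ∝ p^8(1−p)^9 is the kernel of Beta(9, 10).
Data: 15 successes in 16 trials (from the sequence). The binomial likelihood contributes p^15(1−p)^1, so the posterior is Beta(9+15, 10+1) = Beta(24, 11).
For Beta(a, b) with a, b > 1 the mode is (a−1)/(a+b−2) = 23/33 ≈ 0.697.

p̂_MAP = 0.697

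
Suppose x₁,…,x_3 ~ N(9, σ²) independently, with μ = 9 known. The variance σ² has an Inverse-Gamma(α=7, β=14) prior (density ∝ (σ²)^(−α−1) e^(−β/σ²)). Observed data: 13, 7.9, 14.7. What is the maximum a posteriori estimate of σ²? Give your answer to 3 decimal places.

Sum of squared deviations about the known mean: SS = (13−9)² + (7.9−9)² + (14.7−9)² = 49.7.
The Normal likelihood contributes (σ²)^(−n/2) exp(−SS/(2σ²)), so the posterior is Inverse-Gamma(α + n/2, β + SS/2) = Inverse-Gamma(8.5, 38.85).
The mode of Inverse-Gamma(a, b) is b/(a+1) = 38.85/9.5 ≈ 4.089.

σ̂²_MAP = 4.089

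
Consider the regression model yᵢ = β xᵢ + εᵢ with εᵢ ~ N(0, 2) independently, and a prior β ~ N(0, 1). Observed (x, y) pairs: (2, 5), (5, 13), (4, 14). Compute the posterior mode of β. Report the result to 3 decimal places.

β̂_MAP = 2.787

log p(β | y) = −Σ(yᵢ − βxᵢ)²/(2·2) − β²/(2·1) + const.
Setting the derivative to zero: Σxᵢ(yᵢ − βxᵢ)/2 − β/1 = 0, so β = Σxᵢyᵢ / (Σxᵢ² + σ²/τ²).
Σxᵢyᵢ = 2·5 + 5·13 + 4·14 = 131; Σxᵢ² = 45; σ²/τ² = 2.
β̂_MAP = 131 / (45 + 2) = 131/47 ≈ 2.787.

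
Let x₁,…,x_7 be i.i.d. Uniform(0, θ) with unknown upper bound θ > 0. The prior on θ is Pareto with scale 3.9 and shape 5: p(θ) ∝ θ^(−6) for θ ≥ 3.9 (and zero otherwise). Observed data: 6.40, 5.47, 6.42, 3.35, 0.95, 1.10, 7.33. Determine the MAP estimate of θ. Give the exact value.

The Uniform(0, θ) likelihood is θ^(−n) for θ ≥ max(xᵢ), zero otherwise. Here max(xᵢ) = 7.33.
Posterior ∝ θ^(−6) · θ^(−7) = θ^(−13) on θ ≥ max(3.9, 7.33) = 7.33.
This density is strictly decreasing in θ, so the posterior mode lies at the lower boundary of the support.

θ̂_MAP = 7.33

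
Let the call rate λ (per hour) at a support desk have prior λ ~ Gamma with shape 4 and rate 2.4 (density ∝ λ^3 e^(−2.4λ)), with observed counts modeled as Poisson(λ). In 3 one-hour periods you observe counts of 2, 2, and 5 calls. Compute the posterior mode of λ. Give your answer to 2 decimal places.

λ̂_MAP = 2.22

Σxᵢ = 2+2+5 = 9, with n = 3.
Posterior ∝ λ^3e^(−2.4λ) · λ^9e^(−3λ) = λ^12e^(−5.4λ), i.e. Gamma(shape=13, rate=5.4).
The mode of a Gamma(a, b) with a ≥ 1 (shape–rate) is (a−1)/b = 12/5.4 ≈ 2.22.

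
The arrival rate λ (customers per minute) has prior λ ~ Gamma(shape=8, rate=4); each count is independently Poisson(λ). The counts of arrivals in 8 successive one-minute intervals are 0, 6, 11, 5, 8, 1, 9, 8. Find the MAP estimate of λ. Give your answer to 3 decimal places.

λ̂_MAP = 4.583

Σxᵢ = 0+6+11+5+8+1+9+8 = 48, with n = 8.
Posterior ∝ λ^7e^(−4λ) · λ^48e^(−8λ) = λ^55e^(−12λ), i.e. Gamma(shape=56, rate=12).
The mode of a Gamma(a, b) with a ≥ 1 (shape–rate) is (a−1)/b = 55/12 ≈ 4.583.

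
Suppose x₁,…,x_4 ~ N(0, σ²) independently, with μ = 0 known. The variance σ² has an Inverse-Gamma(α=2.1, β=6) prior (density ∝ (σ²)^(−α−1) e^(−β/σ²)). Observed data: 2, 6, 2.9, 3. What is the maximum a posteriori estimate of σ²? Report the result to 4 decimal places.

Sum of squared deviations about the known mean: SS = (2−0)² + (6−0)² + (2.9−0)² + (3−0)² = 57.41.
The Normal likelihood contributes (σ²)^(−n/2) exp(−SS/(2σ²)), so the posterior is Inverse-Gamma(α + n/2, β + SS/2) = Inverse-Gamma(4.1, 34.705).
The mode of Inverse-Gamma(a, b) is b/(a+1) = 34.705/5.1 ≈ 6.8049.

σ̂²_MAP = 6.8049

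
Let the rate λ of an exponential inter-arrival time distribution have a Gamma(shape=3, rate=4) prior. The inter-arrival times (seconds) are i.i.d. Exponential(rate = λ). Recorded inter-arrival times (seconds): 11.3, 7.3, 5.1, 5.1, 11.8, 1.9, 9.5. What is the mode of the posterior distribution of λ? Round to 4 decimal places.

λ̂_MAP = 0.1607

The Exponential(rate=λ) likelihood is ∝ λ^n e^(−λΣtᵢ). Here n = 7 and Σtᵢ = 11.3 + 7.3 + 5.1 + 5.1 + 11.8 + 1.9 + 9.5 = 52.
Posterior ∝ λ^2e^(−4λ) · λ^7e^(−52λ) = λ^9e^(−56λ), i.e. Gamma(10, 56).
Mode = (a−1)/b = 9/56 ≈ 0.1607.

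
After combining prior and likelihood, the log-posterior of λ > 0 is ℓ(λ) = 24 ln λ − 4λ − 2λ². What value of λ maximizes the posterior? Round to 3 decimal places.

ℓ'(λ) = 24/λ − 4 − 4λ. Setting this to zero and multiplying by λ: 4λ² + 4λ − 24 = 0.
λ = (−4 + √(4² + 4·4·24)) / (2·4) = (−4 + √400) / 8 = (−4 + 20)/8 = 2.
ℓ''(λ) = −24/λ² − 4 < 0, confirming a maximum.

λ̂_MAP = 2.000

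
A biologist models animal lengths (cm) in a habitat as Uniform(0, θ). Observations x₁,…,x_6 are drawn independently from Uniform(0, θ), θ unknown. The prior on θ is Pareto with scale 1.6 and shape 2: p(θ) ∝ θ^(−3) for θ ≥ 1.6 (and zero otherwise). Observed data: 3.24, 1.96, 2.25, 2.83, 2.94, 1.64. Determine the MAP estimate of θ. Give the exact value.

θ̂_MAP = 3.24

The Uniform(0, θ) likelihood is θ^(−n) for θ ≥ max(xᵢ), zero otherwise. Here max(xᵢ) = 3.24.
Posterior ∝ θ^(−3) · θ^(−6) = θ^(−9) on θ ≥ max(1.6, 3.24) = 3.24.
This density is strictly decreasing in θ, so the posterior mode lies at the lower boundary of the support.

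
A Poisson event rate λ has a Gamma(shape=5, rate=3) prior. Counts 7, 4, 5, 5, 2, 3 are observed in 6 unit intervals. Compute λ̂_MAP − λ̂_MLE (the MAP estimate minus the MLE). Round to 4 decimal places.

Σxᵢ = 26. Posterior is Gamma(31, 9); MAP = (31−1)/9 = 30/9 ≈ 3.33333.
MLE = x̄ = 26/6 ≈ 4.33333.
Difference = 30/9 − 26/6 = -1 ≈ -1.0000.

MAP − MLE = -1.0000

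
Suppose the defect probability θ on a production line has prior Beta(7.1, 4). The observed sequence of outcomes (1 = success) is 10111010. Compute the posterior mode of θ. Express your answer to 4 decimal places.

θ̂_MAP = 0.6491

Prior: Beta(7.1, 4).
Data: 5 successes in 8 trials (from the sequence). The binomial likelihood contributes θ^5(1−θ)^3, so the posterior is Beta(7.1+5, 4+3) = Beta(12.1, 7).
For Beta(a, b) with a, b > 1 the mode is (a−1)/(a+b−2) = 11.1/17.1 ≈ 0.6491.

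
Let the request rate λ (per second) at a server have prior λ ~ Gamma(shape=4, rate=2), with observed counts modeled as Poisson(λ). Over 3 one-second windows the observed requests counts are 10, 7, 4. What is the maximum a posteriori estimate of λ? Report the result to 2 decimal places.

Σxᵢ = 10+7+4 = 21, with n = 3.
Posterior ∝ λ^3e^(−2λ) · λ^21e^(−3λ) = λ^24e^(−5λ), i.e. Gamma(shape=25, rate=5).
The mode of a Gamma(a, b) with a ≥ 1 (shape–rate) is (a−1)/b = 24/5 ≈ 4.80.

λ̂_MAP = 4.80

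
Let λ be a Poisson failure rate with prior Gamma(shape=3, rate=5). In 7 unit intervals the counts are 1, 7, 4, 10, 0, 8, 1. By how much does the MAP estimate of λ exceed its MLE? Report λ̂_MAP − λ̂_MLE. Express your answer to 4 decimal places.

MAP − MLE = -1.6786

Σxᵢ = 31. Posterior is Gamma(34, 12); MAP = (34−1)/12 = 33/12 ≈ 2.75000.
MLE = x̄ = 31/7 ≈ 4.42857.
Difference = 33/12 − 31/7 = -47/28 ≈ -1.6786.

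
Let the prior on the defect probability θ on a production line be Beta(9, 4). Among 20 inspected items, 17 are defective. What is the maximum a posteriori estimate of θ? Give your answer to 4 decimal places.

Prior: Beta(9, 4).
Data: 17 successes in 20 trials. The binomial likelihood contributes θ^17(1−θ)^3, so the posterior is Beta(9+17, 4+3) = Beta(26, 7).
For Beta(a, b) with a, b > 1 the mode is (a−1)/(a+b−2) = 25/31 ≈ 0.8065.

θ̂_MAP = 0.8065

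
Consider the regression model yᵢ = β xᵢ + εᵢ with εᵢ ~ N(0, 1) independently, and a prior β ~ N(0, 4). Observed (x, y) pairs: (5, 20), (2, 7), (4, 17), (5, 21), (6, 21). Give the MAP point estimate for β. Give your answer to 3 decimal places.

log p(β | y) = −Σ(yᵢ − βxᵢ)²/(2·1) − β²/(2·4) + const.
Setting the derivative to zero: Σxᵢ(yᵢ − βxᵢ)/1 − β/4 = 0, so β = Σxᵢyᵢ / (Σxᵢ² + σ²/τ²).
Σxᵢyᵢ = 5·20 + 2·7 + 4·17 + 5·21 + 6·21 = 413; Σxᵢ² = 106; σ²/τ² = 0.25.
β̂_MAP = 413 / (106 + 0.25) = 413/106.25 ≈ 3.887.

β̂_MAP = 3.887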